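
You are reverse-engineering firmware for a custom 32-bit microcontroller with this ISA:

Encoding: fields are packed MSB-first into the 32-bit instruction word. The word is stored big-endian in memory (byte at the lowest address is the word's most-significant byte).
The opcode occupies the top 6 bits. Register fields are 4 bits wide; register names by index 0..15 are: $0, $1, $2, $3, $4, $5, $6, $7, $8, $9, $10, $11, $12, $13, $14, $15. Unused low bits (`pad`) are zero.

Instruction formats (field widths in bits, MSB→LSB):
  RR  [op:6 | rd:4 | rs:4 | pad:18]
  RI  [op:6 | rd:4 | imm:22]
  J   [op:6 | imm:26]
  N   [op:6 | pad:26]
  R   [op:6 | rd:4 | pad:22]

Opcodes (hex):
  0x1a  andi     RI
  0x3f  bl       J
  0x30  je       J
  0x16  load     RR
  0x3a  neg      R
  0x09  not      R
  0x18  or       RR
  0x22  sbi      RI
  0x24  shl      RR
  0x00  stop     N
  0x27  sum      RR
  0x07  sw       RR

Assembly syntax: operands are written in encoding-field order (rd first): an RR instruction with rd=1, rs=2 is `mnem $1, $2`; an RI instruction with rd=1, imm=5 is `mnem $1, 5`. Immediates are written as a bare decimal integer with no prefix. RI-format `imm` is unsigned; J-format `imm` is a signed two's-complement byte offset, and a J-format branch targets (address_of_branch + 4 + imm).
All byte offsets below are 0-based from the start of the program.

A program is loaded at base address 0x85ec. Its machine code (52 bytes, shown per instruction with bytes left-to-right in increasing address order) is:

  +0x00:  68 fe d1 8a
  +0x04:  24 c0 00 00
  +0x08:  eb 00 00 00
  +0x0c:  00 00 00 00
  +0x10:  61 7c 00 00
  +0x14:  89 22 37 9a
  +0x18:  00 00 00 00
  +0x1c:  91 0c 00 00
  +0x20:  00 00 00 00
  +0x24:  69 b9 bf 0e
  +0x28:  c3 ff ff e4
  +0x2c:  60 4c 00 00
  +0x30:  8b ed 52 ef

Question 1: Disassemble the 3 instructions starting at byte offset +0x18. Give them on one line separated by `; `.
stop; shl $4, $3; stop

off 0x18: read 00 00 00 00 as big → 0x00000000
  opcode bits[31:26]=0x0: stop/N
off 0x1c: read 91 0c 00 00 as big → 0x910c0000
  opcode bits[31:26]=0x24: shl/RR
  rd@[25:22]=0x4 ⇒ $4
  rs@[21:18]=0x3 ⇒ $3
off 0x20: read 00 00 00 00 as big → 0x00000000
  opcode bits[31:26]=0x0: stop/N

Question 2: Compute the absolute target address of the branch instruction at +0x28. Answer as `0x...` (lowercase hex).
off 0x28: read c3 ff ff e4 as big → 0xc3ffffe4
  opcode bits[31:26]=0x30: je/J
  imm: (w>>0)&0x3ffffff=0x3ffffe4 (s26→-28) → -28
  target = base 0x85ec + off 0x28 + 4 + imm -28 = 0x85fc

0x85fc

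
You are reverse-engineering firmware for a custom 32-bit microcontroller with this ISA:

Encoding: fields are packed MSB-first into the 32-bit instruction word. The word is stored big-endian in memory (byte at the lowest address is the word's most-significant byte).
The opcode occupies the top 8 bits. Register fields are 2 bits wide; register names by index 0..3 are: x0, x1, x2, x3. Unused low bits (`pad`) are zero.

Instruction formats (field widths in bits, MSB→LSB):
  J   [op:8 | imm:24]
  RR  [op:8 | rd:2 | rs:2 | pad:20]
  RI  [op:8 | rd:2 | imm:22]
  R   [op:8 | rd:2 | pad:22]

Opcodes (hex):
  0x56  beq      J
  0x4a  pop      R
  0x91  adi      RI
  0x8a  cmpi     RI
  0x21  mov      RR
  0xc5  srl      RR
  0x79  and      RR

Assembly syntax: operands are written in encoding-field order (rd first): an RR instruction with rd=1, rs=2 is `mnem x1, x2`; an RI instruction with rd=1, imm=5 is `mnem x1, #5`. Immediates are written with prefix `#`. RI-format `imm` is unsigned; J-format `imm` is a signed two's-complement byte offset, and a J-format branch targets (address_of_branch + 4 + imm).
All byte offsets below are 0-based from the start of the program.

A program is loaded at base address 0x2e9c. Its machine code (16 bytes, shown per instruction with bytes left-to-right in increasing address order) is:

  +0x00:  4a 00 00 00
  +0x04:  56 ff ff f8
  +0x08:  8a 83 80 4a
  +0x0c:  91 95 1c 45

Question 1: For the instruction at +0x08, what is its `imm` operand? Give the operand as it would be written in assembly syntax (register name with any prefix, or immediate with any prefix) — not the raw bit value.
off 0x08: read 8a 83 80 4a as big → 0x8a83804a
  opcode bits[31:24]=0x8a: cmpi/RI
  rd@[23:22]=0x2 ⇒ x2
  imm@[21:0]=0x3804a ⇒ #229450

#229450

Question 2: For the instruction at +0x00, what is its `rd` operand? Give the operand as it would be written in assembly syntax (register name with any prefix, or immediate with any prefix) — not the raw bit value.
off 0x00: read 4a 00 00 00 as big → 0x4a000000
  opcode bits[31:24]=0x4a: pop/R
  [23:22] rd=0 = x0

x0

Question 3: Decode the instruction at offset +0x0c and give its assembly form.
@+0c  big-endian(91 95 1c 45) = 0x91951c45
  top 8b → 0x91 → adi [RI]
  rd@[23:22]=0x2 ⇒ x2
  imm@[21:0]=0x151c45 ⇒ #1383493

adi x2, #1383493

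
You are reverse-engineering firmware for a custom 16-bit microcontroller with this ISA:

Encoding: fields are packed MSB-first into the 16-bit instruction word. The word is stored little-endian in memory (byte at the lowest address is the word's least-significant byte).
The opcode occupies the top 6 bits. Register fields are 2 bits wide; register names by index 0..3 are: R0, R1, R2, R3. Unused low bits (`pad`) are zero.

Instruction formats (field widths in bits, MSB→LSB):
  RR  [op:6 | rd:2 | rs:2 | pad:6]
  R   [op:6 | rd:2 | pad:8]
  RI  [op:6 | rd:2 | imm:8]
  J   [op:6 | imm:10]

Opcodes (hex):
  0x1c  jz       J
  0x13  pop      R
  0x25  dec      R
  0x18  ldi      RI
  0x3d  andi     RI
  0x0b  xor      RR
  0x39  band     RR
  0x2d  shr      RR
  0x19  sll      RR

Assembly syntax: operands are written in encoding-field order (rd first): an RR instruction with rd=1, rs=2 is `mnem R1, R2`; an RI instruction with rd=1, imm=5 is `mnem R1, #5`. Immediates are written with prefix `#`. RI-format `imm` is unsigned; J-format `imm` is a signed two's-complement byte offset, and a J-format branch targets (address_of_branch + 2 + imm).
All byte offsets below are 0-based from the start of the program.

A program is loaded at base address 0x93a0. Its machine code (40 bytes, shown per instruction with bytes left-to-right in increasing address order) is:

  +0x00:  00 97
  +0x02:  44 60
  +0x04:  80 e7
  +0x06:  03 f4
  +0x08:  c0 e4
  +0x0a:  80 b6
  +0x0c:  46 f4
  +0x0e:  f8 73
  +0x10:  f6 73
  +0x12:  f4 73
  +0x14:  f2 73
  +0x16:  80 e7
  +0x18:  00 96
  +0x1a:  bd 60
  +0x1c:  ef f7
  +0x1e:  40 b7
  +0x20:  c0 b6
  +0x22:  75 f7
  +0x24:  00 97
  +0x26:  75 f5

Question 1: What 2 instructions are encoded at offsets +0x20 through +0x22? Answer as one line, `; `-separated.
@+20  little-endian(c0 b6) = 0xb6c0
  top 6b → 0x2d → shr [RR]
  rd: (w>>8)&0x3=0x2 → R2
  rs: (w>>6)&0x3=0x3 → R3
@+22  little-endian(75 f7) = 0xf775
  top 6b → 0x3d → andi [RI]
  rd: (w>>8)&0x3=0x3 → R3
  imm: (w>>0)&0xff=0x75 → #117

shr R2, R3; andi R3, #117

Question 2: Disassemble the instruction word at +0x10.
jz #-10

+0x10: f6 73 ⇒ word 0x73f6 (little)
  opcode bits[15:10]=0x1c: jz/J
  imm@[9:0]=0x3f6 (s10→-10) ⇒ #-10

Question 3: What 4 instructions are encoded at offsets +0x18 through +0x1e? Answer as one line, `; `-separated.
+0x18: 00 96 ⇒ word 0x9600 (little)
  op=0x9600>>10=0x25 ⇒ dec (R)
  [9:8] rd=2 = R2
+0x1a: bd 60 ⇒ word 0x60bd (little)
  op=0x60bd>>10=0x18 ⇒ ldi (RI)
  [9:8] rd=0 = R0
  [7:0] imm=189 = #189
+0x1c: ef f7 ⇒ word 0xf7ef (little)
  op=0xf7ef>>10=0x3d ⇒ andi (RI)
  [9:8] rd=3 = R3
  [7:0] imm=239 = #239
+0x1e: 40 b7 ⇒ word 0xb740 (little)
  op=0xb740>>10=0x2d ⇒ shr (RR)
  [9:8] rd=3 = R3
  [7:6] rs=1 = R1

dec R2; ldi R0, #189; andi R3, #239; shr R3, R1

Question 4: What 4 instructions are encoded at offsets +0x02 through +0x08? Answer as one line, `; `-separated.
ldi R0, #68; band R3, R2; andi R0, #3; band R0, R3

@+02  little-endian(44 60) = 0x6044
  op=0x6044>>10=0x18 ⇒ ldi (RI)
  rd: (w>>8)&0x3=0x0 → R0
  imm: (w>>0)&0xff=0x44 → #68
@+04  little-endian(80 e7) = 0xe780
  op=0xe780>>10=0x39 ⇒ band (RR)
  rd: (w>>8)&0x3=0x3 → R3
  rs: (w>>6)&0x3=0x2 → R2
@+06  little-endian(03 f4) = 0xf403
  op=0xf403>>10=0x3d ⇒ andi (RI)
  rd: (w>>8)&0x3=0x0 → R0
  imm: (w>>0)&0xff=0x3 → #3
@+08  little-endian(c0 e4) = 0xe4c0
  op=0xe4c0>>10=0x39 ⇒ band (RR)
  rd: (w>>8)&0x3=0x0 → R0
  rs: (w>>6)&0x3=0x3 → R3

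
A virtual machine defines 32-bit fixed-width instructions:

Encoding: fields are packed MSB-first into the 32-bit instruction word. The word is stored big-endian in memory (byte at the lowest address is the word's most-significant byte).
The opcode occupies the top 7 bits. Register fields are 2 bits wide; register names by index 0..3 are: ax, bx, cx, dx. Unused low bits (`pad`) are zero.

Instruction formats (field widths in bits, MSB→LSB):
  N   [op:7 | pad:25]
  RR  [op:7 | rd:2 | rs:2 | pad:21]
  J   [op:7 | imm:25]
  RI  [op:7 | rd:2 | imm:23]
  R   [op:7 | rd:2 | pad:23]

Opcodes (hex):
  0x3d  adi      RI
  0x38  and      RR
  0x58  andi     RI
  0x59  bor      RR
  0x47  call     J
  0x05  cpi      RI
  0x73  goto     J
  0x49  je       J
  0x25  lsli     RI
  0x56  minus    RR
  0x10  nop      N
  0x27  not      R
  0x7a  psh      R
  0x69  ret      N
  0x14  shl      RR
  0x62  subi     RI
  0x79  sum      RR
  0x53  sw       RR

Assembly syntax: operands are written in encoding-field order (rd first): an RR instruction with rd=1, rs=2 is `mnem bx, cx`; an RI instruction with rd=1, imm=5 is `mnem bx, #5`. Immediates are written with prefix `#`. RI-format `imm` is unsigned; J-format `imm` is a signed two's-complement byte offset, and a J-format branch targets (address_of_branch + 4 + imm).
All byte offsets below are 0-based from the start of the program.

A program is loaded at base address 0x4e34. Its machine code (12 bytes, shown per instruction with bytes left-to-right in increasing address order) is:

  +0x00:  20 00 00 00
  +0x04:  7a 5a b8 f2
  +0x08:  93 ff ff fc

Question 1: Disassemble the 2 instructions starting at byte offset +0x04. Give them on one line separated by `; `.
off 0x04: read 7a 5a b8 f2 as big → 0x7a5ab8f2
  op=0x7a5ab8f2>>25=0x3d ⇒ adi (RI)
  [24:23] rd=0 = ax
  [22:0] imm=5945586 = #5945586
off 0x08: read 93 ff ff fc as big → 0x93fffffc
  op=0x93fffffc>>25=0x49 ⇒ je (J)
  [24:0] imm=33554428 (s25→-4) = #-4

adi ax, #5945586; je #-4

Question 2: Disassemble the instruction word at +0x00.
nop

@+00  big-endian(20 00 00 00) = 0x20000000
  opcode bits[31:25]=0x10: nop/N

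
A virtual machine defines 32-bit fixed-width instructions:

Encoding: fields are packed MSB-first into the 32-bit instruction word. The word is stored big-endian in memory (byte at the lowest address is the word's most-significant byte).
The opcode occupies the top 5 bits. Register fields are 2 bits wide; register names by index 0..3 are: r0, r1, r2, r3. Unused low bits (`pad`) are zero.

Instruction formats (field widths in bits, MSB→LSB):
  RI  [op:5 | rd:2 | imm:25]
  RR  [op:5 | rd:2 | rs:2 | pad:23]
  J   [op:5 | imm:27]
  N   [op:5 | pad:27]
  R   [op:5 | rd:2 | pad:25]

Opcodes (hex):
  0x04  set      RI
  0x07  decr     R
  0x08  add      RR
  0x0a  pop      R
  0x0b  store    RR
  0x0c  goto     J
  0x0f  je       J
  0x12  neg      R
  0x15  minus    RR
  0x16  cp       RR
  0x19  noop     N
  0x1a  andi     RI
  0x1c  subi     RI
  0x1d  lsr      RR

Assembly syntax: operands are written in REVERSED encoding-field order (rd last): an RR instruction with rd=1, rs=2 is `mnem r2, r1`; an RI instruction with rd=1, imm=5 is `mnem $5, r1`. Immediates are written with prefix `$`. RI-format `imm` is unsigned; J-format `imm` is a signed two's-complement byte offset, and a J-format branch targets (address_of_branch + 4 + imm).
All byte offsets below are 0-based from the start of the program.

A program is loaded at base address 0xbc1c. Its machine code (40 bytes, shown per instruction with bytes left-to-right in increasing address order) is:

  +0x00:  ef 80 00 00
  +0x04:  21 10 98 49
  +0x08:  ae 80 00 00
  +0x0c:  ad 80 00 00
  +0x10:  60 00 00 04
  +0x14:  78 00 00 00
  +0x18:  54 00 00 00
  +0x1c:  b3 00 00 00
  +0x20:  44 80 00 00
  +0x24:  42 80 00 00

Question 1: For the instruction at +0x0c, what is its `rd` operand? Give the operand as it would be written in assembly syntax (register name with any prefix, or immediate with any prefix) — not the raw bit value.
r2

[0c] ad 80 00 00 → 0xad800000
  top 5b → 0x15 → minus [RR]
  rd@[26:25]=0x2 ⇒ r2
  rs@[24:23]=0x3 ⇒ r3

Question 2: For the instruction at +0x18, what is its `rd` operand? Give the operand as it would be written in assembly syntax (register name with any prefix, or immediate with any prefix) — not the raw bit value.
off 0x18: read 54 00 00 00 as big → 0x54000000
  opcode bits[31:27]=0xa: pop/R
  [26:25] rd=2 = r2

r2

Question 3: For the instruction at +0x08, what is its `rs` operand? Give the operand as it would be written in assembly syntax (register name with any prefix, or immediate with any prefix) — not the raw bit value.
off 0x08: read ae 80 00 00 as big → 0xae800000
  top 5b → 0x15 → minus [RR]
  rd@[26:25]=0x3 ⇒ r3
  rs@[24:23]=0x1 ⇒ r1

r1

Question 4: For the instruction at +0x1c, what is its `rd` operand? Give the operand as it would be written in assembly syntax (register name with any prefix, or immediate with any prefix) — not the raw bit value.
r1

@+1c  big-endian(b3 00 00 00) = 0xb3000000
  top 5b → 0x16 → cp [RR]
  [26:25] rd=1 = r1
  [24:23] rs=2 = r2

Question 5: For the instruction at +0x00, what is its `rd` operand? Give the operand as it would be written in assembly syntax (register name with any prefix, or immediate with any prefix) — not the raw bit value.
r3

[00] ef 80 00 00 → 0xef800000
  op=0xef800000>>27=0x1d ⇒ lsr (RR)
  [26:25] rd=3 = r3
  [24:23] rs=3 = r3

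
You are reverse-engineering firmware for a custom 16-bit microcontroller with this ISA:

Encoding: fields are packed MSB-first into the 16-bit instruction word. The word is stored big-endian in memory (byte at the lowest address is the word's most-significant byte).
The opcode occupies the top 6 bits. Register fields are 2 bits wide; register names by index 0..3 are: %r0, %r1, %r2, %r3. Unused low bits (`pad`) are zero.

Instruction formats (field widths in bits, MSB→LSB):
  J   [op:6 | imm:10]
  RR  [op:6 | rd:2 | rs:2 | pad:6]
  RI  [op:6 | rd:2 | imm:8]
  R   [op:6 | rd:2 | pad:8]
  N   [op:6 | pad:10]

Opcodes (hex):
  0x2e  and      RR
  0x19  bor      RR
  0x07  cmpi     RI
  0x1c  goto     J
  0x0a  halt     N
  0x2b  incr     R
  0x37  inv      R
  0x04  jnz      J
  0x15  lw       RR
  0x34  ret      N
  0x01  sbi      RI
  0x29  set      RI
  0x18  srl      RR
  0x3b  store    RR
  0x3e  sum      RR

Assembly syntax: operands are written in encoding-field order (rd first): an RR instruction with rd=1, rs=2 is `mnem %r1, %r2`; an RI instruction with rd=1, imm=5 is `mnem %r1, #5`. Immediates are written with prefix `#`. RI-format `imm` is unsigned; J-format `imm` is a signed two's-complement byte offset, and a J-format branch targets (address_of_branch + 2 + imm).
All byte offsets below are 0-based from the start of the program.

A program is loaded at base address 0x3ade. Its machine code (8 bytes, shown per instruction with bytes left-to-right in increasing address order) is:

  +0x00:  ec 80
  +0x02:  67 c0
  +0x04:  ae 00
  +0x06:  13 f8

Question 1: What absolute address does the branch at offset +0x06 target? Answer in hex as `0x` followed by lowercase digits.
0x3ade

+0x06: 13 f8 ⇒ word 0x13f8 (big)
  op=0x13f8>>10=0x4 ⇒ jnz (J)
  imm@[9:0]=0x3f8 (s10→-8) ⇒ #-8
  target = base 0x3ade + off 0x06 + 2 + imm -8 = 0x3ade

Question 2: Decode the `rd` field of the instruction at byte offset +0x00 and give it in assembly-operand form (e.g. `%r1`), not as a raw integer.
@+00  big-endian(ec 80) = 0xec80
  op=0xec80>>10=0x3b ⇒ store (RR)
  rd: (w>>8)&0x3=0x0 → %r0
  rs: (w>>6)&0x3=0x2 → %r2

%r0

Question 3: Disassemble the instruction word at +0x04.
[04] ae 00 → 0xae00
  top 6b → 0x2b → incr [R]
  rd: (w>>8)&0x3=0x2 → %r2

incr %r2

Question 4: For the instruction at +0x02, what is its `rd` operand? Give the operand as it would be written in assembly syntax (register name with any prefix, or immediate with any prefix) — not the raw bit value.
+0x02: 67 c0 ⇒ word 0x67c0 (big)
  opcode bits[15:10]=0x19: bor/RR
  rd@[9:8]=0x3 ⇒ %r3
  rs@[7:6]=0x3 ⇒ %r3

%r3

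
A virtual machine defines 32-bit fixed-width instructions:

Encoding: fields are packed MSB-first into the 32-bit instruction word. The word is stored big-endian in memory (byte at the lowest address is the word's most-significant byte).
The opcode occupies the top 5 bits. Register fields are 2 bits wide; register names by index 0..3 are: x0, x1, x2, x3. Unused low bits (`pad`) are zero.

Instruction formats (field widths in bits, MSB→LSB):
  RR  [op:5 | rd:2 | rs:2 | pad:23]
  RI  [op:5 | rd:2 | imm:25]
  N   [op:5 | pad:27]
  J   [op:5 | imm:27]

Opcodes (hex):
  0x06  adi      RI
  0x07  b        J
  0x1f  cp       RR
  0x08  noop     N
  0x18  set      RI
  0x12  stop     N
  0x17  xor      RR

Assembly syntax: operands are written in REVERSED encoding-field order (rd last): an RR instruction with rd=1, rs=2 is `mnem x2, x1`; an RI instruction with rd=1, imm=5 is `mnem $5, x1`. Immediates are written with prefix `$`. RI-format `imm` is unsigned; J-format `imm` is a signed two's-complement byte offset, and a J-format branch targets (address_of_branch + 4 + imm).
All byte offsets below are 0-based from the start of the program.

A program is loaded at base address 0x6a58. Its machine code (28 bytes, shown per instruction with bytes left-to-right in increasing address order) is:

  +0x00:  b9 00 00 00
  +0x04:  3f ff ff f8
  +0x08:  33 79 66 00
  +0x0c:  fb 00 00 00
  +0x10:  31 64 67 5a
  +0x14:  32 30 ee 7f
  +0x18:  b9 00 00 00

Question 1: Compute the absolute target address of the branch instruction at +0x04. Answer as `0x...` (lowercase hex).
0x6a58

[04] 3f ff ff f8 → 0x3ffffff8
  opcode bits[31:27]=0x7: b/J
  imm@[26:0]=0x7fffff8 (s27→-8) ⇒ $-8
  target = base 0x6a58 + off 0x04 + 4 + imm -8 = 0x6a58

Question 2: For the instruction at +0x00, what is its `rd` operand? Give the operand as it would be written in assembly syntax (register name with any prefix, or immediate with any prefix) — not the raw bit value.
x0

[00] b9 00 00 00 → 0xb9000000
  top 5b → 0x17 → xor [RR]
  [26:25] rd=0 = x0
  [24:23] rs=2 = x2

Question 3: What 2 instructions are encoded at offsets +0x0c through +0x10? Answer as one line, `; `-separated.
cp x2, x1; adi $23357274, x0

[0c] fb 00 00 00 → 0xfb000000
  op=0xfb000000>>27=0x1f ⇒ cp (RR)
  rd: (w>>25)&0x3=0x1 → x1
  rs: (w>>23)&0x3=0x2 → x2
[10] 31 64 67 5a → 0x3164675a
  op=0x3164675a>>27=0x6 ⇒ adi (RI)
  rd: (w>>25)&0x3=0x0 → x0
  imm: (w>>0)&0x1ffffff=0x164675a → $23357274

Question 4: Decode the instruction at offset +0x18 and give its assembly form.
+0x18: b9 00 00 00 ⇒ word 0xb9000000 (big)
  top 5b → 0x17 → xor [RR]
  rd@[26:25]=0x0 ⇒ x0
  rs@[24:23]=0x2 ⇒ x2

xor x2, x0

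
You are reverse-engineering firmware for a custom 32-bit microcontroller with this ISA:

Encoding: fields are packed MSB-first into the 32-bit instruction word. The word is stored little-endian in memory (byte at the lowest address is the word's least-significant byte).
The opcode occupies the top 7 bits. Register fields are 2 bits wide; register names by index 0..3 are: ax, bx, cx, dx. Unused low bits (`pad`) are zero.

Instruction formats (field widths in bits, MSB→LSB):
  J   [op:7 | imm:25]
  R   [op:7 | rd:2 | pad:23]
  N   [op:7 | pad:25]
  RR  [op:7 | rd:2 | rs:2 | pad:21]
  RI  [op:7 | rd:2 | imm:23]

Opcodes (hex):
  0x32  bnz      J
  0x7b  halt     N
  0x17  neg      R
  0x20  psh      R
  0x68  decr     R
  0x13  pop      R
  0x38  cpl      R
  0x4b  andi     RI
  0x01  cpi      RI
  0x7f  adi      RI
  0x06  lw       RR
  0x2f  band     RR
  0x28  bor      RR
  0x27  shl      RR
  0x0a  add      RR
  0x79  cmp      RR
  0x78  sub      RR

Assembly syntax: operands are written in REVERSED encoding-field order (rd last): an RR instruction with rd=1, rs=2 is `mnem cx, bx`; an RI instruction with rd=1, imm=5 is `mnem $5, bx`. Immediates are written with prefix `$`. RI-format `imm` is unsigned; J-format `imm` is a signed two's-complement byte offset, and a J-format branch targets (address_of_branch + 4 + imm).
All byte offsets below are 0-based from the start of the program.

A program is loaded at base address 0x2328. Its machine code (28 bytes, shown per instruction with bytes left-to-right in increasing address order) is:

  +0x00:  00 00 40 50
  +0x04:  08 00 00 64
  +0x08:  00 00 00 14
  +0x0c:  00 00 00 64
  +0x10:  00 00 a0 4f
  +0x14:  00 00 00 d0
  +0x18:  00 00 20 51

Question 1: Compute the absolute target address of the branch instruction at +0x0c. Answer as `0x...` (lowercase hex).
0x2338

off 0x0c: read 00 00 00 64 as little → 0x64000000
  opcode bits[31:25]=0x32: bnz/J
  [24:0] imm=0 = $0
  target = base 0x2328 + off 0x0c + 4 + imm 0 = 0x2338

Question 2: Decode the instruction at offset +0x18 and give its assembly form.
bor bx, cx

[18] 00 00 20 51 → 0x51200000
  top 7b → 0x28 → bor [RR]
  rd@[24:23]=0x2 ⇒ cx
  rs@[22:21]=0x1 ⇒ bx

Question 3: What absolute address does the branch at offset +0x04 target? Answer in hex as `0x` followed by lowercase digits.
0x2338

off 0x04: read 08 00 00 64 as little → 0x64000008
  top 7b → 0x32 → bnz [J]
  imm@[24:0]=0x8 ⇒ $8
  target = base 0x2328 + off 0x04 + 4 + imm 8 = 0x2338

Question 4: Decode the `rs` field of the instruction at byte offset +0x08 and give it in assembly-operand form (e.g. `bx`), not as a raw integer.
+0x08: 00 00 00 14 ⇒ word 0x14000000 (little)
  top 7b → 0xa → add [RR]
  [24:23] rd=0 = ax
  [22:21] rs=0 = ax

ax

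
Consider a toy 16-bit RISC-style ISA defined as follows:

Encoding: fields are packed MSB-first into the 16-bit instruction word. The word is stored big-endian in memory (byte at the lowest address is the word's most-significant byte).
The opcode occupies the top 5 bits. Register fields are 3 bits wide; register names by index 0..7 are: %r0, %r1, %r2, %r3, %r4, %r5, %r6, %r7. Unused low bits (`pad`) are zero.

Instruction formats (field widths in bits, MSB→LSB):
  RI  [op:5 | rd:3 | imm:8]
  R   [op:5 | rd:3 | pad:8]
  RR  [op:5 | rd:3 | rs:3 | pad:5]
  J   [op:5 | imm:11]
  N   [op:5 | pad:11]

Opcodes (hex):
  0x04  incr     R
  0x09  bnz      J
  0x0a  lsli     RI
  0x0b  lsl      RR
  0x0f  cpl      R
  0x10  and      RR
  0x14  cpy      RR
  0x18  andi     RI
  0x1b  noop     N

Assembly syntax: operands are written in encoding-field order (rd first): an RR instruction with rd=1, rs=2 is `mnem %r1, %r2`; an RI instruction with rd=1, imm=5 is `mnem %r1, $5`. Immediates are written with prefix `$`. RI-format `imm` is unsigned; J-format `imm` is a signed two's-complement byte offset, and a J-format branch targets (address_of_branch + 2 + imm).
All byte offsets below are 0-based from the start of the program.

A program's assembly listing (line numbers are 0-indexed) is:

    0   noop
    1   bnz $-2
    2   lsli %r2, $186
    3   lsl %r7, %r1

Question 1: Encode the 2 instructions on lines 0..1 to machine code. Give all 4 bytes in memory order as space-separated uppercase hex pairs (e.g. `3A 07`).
D8 00 4F FE

0. noop fields op=0x1b:5|pad=0:11 → word d800h → d8 00
1. bnz fields op=0x9:5|imm=-2:11 → word 4ffeh → 4f fe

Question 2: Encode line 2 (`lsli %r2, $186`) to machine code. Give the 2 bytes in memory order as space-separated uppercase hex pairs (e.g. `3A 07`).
line 2 (lsli): pack op=0xa:5|rd=2:3|imm=186:8 = 0x52ba; big→ 52 ba

52 BA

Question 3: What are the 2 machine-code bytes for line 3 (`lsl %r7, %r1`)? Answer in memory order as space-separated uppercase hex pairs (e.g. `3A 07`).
3. lsl fields op=0xb:5|rd=7:3|rs=1:3|pad=0:5 → word 5f20h → 5f 20

5F 20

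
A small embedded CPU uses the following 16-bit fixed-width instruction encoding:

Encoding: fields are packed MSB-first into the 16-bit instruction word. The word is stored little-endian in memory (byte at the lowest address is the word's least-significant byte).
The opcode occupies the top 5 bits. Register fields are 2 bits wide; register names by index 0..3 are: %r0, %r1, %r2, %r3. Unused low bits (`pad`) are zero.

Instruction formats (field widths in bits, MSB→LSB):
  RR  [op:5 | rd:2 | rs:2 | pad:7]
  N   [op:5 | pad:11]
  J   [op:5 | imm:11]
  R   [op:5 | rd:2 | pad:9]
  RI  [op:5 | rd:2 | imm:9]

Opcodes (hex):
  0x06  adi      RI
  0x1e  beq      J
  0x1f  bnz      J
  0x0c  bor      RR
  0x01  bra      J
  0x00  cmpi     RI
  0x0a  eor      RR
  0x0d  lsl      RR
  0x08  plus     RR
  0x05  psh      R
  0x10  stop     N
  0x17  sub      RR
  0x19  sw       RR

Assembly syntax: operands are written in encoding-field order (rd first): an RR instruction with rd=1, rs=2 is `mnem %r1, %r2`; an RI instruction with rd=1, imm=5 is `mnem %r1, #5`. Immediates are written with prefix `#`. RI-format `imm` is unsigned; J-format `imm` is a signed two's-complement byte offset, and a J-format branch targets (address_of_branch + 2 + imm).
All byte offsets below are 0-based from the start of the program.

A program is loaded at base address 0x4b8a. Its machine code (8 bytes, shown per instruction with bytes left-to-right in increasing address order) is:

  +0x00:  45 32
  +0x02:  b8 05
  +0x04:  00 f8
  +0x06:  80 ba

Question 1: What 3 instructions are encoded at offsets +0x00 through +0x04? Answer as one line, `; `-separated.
adi %r1, #69; cmpi %r2, #440; bnz #0

off 0x00: read 45 32 as little → 0x3245
  top 5b → 0x6 → adi [RI]
  rd: (w>>9)&0x3=0x1 → %r1
  imm: (w>>0)&0x1ff=0x45 → #69
off 0x02: read b8 05 as little → 0x05b8
  top 5b → 0x0 → cmpi [RI]
  rd: (w>>9)&0x3=0x2 → %r2
  imm: (w>>0)&0x1ff=0x1b8 → #440
off 0x04: read 00 f8 as little → 0xf800
  top 5b → 0x1f → bnz [J]
  imm: (w>>0)&0x7ff=0x0 → #0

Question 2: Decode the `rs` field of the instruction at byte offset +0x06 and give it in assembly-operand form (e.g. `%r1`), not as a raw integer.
+0x06: 80 ba ⇒ word 0xba80 (little)
  opcode bits[15:11]=0x17: sub/RR
  rd@[10:9]=0x1 ⇒ %r1
  rs@[8:7]=0x1 ⇒ %r1

%r1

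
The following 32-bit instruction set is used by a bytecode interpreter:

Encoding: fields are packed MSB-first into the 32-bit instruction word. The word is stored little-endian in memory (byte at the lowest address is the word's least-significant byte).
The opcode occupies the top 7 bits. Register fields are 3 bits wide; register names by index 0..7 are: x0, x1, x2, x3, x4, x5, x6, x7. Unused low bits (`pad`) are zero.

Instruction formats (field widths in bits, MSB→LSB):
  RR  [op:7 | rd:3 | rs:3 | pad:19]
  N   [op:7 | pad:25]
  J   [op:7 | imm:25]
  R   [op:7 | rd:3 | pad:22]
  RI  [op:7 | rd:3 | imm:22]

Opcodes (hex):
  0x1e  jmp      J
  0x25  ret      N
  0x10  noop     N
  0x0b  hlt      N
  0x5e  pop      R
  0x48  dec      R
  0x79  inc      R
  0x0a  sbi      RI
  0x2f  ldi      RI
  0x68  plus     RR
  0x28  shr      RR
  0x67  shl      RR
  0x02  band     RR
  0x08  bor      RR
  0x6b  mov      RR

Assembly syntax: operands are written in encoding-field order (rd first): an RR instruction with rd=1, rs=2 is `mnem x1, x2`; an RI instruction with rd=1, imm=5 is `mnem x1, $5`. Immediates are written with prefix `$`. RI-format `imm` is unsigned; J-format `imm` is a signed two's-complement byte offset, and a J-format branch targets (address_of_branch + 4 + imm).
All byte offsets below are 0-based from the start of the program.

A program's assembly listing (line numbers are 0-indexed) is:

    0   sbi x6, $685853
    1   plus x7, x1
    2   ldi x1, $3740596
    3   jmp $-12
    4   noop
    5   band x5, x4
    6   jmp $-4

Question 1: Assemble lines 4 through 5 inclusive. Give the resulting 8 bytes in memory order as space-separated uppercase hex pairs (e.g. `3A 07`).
line 4 (noop): pack op=0x10:7|pad=0:25 = 0x20000000; little→ 00 00 00 20
line 5 (band): pack op=0x2:7|rd=5:3|rs=4:3|pad=0:19 = 0x05600000; little→ 00 00 60 05

00 00 00 20 00 00 60 05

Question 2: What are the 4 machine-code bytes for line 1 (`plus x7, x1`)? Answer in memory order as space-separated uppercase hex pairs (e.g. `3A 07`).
00 00 C8 D1

line 1 (plus): pack op=0x68:7|rd=7:3|rs=1:3|pad=0:19 = 0xd1c80000; little→ 00 00 c8 d1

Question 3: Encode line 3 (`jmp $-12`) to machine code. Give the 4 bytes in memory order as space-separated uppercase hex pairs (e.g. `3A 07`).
F4 FF FF 3D

3. jmp fields op=0x1e:7|imm=-12:25 → word 3dfffff4h → f4 ff ff 3d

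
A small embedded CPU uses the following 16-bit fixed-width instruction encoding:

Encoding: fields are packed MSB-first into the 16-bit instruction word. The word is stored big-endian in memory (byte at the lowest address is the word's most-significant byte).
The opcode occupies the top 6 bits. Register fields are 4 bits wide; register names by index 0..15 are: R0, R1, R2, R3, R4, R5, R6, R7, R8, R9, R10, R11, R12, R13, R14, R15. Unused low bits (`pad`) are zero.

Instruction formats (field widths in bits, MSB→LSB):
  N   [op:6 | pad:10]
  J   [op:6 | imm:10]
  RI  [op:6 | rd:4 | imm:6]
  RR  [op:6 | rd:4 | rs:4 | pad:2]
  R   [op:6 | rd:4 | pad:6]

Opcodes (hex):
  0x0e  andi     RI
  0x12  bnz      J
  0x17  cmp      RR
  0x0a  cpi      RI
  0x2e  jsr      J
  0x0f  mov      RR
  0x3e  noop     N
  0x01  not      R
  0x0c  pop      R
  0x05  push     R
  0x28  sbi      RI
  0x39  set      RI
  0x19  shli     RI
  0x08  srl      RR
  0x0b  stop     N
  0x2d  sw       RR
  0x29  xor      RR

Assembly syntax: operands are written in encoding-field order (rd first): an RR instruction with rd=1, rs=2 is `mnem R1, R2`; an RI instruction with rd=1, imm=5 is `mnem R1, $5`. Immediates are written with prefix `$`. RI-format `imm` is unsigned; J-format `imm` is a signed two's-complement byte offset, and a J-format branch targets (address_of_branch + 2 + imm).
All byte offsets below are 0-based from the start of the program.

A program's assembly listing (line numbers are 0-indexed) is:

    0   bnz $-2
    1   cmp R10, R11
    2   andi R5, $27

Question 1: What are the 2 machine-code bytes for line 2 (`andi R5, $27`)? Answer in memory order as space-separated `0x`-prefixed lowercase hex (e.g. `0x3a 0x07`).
L2: andi op=0xe:6|rd=5:4|imm=27:6 ⇒ 0x395b ⇒ big 39 5b

0x39 0x5b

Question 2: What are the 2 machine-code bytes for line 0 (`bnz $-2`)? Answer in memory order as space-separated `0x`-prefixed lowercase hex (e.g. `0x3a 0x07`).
0x4b 0xfe

line 0 (bnz): pack op=0x12:6|imm=-2:10 = 0x4bfe; big→ 4b fe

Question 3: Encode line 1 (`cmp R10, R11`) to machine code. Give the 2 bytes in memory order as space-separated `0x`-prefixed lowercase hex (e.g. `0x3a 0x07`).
line 1 (cmp): pack op=0x17:6|rd=10:4|rs=11:4|pad=0:2 = 0x5eac; big→ 5e ac

0x5e 0xac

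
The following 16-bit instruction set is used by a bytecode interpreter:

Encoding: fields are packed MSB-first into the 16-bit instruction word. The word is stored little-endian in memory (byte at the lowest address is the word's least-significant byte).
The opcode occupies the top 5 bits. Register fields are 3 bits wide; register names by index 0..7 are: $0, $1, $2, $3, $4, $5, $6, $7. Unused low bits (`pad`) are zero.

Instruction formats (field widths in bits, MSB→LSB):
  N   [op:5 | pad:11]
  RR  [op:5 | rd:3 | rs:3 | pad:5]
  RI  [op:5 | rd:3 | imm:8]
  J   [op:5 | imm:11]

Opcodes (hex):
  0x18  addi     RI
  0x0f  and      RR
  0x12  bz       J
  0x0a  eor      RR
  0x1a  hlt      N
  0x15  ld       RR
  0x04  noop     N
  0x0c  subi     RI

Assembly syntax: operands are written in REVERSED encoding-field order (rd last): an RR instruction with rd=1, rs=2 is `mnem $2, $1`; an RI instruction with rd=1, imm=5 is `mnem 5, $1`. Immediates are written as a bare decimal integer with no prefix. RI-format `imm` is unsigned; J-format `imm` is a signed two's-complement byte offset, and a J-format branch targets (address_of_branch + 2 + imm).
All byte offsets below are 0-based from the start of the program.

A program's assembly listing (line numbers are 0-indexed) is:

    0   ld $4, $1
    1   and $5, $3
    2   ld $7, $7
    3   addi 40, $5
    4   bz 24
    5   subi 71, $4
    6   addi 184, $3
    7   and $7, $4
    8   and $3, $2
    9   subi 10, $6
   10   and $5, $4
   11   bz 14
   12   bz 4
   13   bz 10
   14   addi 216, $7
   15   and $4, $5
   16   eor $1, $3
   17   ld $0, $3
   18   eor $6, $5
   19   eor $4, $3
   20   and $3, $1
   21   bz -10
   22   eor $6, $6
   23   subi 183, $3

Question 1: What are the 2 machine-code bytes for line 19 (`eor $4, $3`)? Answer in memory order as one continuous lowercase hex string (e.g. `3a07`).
L19: eor op=0xa:5|rd=3:3|rs=4:3|pad=0:5 ⇒ 0x5380 ⇒ little 80 53

8053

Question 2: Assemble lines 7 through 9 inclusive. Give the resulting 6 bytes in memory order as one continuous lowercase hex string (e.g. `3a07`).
e07c607a0a66

7. and fields op=0xf:5|rd=4:3|rs=7:3|pad=0:5 → word 7ce0h → e0 7c
8. and fields op=0xf:5|rd=2:3|rs=3:3|pad=0:5 → word 7a60h → 60 7a
9. subi fields op=0xc:5|rd=6:3|imm=10:8 → word 660ah → 0a 66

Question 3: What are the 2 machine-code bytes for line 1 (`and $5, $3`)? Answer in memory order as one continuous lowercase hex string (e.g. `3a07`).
a07b

L1: and op=0xf:5|rd=3:3|rs=5:3|pad=0:5 ⇒ 0x7ba0 ⇒ little a0 7b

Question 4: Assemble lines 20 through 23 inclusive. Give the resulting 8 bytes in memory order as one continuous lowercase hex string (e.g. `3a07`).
line 20 (and): pack op=0xf:5|rd=1:3|rs=3:3|pad=0:5 = 0x7960; little→ 60 79
line 21 (bz): pack op=0x12:5|imm=-10:11 = 0x97f6; little→ f6 97
line 22 (eor): pack op=0xa:5|rd=6:3|rs=6:3|pad=0:5 = 0x56c0; little→ c0 56
line 23 (subi): pack op=0xc:5|rd=3:3|imm=183:8 = 0x63b7; little→ b7 63

6079f697c056b763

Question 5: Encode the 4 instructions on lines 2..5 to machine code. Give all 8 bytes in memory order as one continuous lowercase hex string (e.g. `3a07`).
e0af28c518904764

2. ld fields op=0x15:5|rd=7:3|rs=7:3|pad=0:5 → word afe0h → e0 af
3. addi fields op=0x18:5|rd=5:3|imm=40:8 → word c528h → 28 c5
4. bz fields op=0x12:5|imm=24:11 → word 9018h → 18 90
5. subi fields op=0xc:5|rd=4:3|imm=71:8 → word 6447h → 47 64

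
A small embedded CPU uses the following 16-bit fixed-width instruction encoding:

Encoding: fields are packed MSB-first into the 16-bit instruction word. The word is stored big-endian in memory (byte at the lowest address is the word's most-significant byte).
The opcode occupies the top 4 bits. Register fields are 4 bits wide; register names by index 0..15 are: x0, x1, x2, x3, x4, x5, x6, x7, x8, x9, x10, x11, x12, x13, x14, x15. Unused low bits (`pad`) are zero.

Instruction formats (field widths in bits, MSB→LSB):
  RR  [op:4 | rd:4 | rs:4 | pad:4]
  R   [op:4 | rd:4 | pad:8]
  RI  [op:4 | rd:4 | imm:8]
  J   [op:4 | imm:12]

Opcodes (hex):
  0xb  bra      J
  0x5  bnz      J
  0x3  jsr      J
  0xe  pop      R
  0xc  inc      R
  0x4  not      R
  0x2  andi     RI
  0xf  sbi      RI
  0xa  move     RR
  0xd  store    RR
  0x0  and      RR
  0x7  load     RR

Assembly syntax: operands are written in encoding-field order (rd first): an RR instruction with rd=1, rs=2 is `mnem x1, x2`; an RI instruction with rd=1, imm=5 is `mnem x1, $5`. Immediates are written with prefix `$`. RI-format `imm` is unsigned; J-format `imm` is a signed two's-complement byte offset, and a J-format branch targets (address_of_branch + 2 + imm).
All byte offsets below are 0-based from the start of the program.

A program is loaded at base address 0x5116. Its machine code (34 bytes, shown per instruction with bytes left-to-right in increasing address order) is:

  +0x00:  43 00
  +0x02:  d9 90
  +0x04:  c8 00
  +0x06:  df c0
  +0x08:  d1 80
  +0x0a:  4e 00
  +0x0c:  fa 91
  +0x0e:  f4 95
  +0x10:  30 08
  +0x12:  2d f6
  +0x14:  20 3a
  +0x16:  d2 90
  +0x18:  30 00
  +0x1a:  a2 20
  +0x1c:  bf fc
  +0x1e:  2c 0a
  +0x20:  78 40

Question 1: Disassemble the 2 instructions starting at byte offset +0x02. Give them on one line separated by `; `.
store x9, x9; inc x8

+0x02: d9 90 ⇒ word 0xd990 (big)
  opcode bits[15:12]=0xd: store/RR
  rd@[11:8]=0x9 ⇒ x9
  rs@[7:4]=0x9 ⇒ x9
+0x04: c8 00 ⇒ word 0xc800 (big)
  opcode bits[15:12]=0xc: inc/R
  rd@[11:8]=0x8 ⇒ x8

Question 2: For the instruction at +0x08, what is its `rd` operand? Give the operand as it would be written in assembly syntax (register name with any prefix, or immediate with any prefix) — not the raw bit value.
@+08  big-endian(d1 80) = 0xd180
  op=0xd180>>12=0xd ⇒ store (RR)
  rd: (w>>8)&0xf=0x1 → x1
  rs: (w>>4)&0xf=0x8 → x8

x1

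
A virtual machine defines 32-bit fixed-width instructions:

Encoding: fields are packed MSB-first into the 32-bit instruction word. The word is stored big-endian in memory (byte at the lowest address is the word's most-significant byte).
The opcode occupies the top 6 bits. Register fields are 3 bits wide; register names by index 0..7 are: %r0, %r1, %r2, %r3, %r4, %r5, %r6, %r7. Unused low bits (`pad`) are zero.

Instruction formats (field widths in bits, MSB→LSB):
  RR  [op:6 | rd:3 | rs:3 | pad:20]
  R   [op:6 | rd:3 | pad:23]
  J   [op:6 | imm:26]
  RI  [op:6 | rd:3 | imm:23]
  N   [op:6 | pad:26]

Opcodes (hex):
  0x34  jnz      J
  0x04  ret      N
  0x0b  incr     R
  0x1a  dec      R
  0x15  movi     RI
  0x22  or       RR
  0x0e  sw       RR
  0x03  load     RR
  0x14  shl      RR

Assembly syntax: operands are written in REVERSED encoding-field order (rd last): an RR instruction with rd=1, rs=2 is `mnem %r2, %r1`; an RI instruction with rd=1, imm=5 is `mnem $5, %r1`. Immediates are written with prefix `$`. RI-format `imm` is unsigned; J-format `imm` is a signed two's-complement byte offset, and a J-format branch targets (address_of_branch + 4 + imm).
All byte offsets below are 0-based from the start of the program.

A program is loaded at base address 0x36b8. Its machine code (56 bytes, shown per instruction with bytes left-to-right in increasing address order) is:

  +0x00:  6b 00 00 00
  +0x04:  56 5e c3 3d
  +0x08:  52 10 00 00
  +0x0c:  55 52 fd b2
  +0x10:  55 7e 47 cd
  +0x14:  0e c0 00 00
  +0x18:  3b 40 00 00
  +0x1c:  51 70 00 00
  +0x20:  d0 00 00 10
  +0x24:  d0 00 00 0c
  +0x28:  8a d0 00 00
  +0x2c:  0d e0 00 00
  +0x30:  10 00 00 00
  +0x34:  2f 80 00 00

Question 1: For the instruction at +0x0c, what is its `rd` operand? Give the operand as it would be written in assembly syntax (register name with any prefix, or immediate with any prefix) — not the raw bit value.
%r2

+0x0c: 55 52 fd b2 ⇒ word 0x5552fdb2 (big)
  top 6b → 0x15 → movi [RI]
  rd@[25:23]=0x2 ⇒ %r2
  imm@[22:0]=0x52fdb2 ⇒ $5438898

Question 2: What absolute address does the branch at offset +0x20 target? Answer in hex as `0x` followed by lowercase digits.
@+20  big-endian(d0 00 00 10) = 0xd0000010
  op=0xd0000010>>26=0x34 ⇒ jnz (J)
  imm@[25:0]=0x10 ⇒ $16
  target = base 0x36b8 + off 0x20 + 4 + imm 16 = 0x36ec

0x36ec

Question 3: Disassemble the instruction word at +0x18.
@+18  big-endian(3b 40 00 00) = 0x3b400000
  top 6b → 0xe → sw [RR]
  rd@[25:23]=0x6 ⇒ %r6
  rs@[22:20]=0x4 ⇒ %r4

sw %r4, %r6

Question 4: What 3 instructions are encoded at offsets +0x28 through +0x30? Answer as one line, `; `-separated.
+0x28: 8a d0 00 00 ⇒ word 0x8ad00000 (big)
  op=0x8ad00000>>26=0x22 ⇒ or (RR)
  rd@[25:23]=0x5 ⇒ %r5
  rs@[22:20]=0x5 ⇒ %r5
+0x2c: 0d e0 00 00 ⇒ word 0x0de00000 (big)
  op=0x0de00000>>26=0x3 ⇒ load (RR)
  rd@[25:23]=0x3 ⇒ %r3
  rs@[22:20]=0x6 ⇒ %r6
+0x30: 10 00 00 00 ⇒ word 0x10000000 (big)
  op=0x10000000>>26=0x4 ⇒ ret (N)

or %r5, %r5; load %r6, %r3; ret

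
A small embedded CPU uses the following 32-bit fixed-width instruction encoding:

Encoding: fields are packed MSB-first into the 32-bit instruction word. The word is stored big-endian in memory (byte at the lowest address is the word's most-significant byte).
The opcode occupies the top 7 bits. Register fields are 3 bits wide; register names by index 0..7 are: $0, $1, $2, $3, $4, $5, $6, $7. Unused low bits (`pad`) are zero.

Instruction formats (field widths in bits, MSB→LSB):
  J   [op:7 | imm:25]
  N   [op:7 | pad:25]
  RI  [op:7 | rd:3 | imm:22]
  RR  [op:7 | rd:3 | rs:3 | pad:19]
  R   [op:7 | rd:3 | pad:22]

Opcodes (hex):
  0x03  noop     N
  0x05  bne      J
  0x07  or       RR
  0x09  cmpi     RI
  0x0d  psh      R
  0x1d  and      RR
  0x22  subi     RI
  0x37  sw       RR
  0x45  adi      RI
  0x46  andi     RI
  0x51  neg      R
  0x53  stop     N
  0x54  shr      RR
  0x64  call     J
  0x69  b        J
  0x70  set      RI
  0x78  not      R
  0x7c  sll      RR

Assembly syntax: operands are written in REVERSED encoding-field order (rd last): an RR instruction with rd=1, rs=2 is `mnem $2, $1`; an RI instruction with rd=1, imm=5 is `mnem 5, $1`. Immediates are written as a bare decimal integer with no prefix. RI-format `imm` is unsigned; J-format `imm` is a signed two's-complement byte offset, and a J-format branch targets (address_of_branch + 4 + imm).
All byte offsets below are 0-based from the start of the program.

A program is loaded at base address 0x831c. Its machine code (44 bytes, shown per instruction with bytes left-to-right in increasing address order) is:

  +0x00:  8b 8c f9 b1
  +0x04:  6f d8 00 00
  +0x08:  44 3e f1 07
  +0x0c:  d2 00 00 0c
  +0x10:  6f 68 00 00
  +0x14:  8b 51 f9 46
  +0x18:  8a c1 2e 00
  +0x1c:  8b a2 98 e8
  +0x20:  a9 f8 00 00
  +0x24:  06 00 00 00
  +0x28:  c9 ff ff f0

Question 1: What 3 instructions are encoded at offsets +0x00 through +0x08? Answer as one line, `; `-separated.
off 0x00: read 8b 8c f9 b1 as big → 0x8b8cf9b1
  top 7b → 0x45 → adi [RI]
  [24:22] rd=6 = $6
  [21:0] imm=850353 = 850353
off 0x04: read 6f d8 00 00 as big → 0x6fd80000
  top 7b → 0x37 → sw [RR]
  [24:22] rd=7 = $7
  [21:19] rs=3 = $3
off 0x08: read 44 3e f1 07 as big → 0x443ef107
  top 7b → 0x22 → subi [RI]
  [24:22] rd=0 = $0
  [21:0] imm=4124935 = 4124935

adi 850353, $6; sw $3, $7; subi 4124935, $0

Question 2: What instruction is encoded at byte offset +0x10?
off 0x10: read 6f 68 00 00 as big → 0x6f680000
  top 7b → 0x37 → sw [RR]
  rd@[24:22]=0x5 ⇒ $5
  rs@[21:19]=0x5 ⇒ $5

sw $5, $5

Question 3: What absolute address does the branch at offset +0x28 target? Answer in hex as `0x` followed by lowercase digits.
0x8338

[28] c9 ff ff f0 → 0xc9fffff0
  op=0xc9fffff0>>25=0x64 ⇒ call (J)
  imm: (w>>0)&0x1ffffff=0x1fffff0 (s25→-16) → -16
  target = base 0x831c + off 0x28 + 4 + imm -16 = 0x8338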